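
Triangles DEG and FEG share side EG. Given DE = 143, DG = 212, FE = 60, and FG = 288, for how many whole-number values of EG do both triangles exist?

119

From triangle DEG: 69 < EG < 355.
From triangle FEG: 228 < EG < 348.
Intersection: 228 < EG < 348, so integers 229 through 347: 119 values.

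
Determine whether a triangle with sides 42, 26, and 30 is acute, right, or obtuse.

Compare the square of the longest side to the sum of squares of the other two: 26² + 30² = 1576 < 1764 = 42².

obtuse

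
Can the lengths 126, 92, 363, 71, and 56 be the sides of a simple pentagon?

No

For a pentagon, each side must be shorter than the sum of the others.
Here the longest side is 363, but the remaining 4 sides sum to only 345.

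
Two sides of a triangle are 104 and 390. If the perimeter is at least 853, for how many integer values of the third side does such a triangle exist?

Triangle inequality: 286 < x < 494. Perimeter ≥ 853 gives x ≥ 853 − 104 − 390 = 359.
So 359 ≤ x < 494; integers 359 through 493: 135 values.

135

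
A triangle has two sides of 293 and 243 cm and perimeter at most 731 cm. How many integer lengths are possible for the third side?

Triangle inequality: 50 < x < 536. Perimeter ≤ 731 gives x ≤ 731 − 293 − 243 = 195.
So 50 < x ≤ 195; integers 51 through 195: 145 values.

145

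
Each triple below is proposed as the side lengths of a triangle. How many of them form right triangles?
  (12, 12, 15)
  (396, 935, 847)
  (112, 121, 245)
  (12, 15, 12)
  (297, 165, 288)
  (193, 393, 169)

1

(12,12,15): 12²+12² = 288 > 225 = 15² → acute
(396,935,847): 396²+847² = 874225 = 935² → right
(112,121,245): 112+121 ≤ 245, not a triangle
(12,15,12): 12²+12² = 288 > 225 = 15² → acute
(297,165,288): 165²+288² = 110169 > 88209 = 297² → acute
(193,393,169): 169+193 ≤ 393, not a triangle
1 of the 6 is right.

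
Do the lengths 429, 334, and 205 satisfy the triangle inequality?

The longest side is 429, and the other two sum to 539.
Since 539 > 429, the triangle inequality holds.

Yes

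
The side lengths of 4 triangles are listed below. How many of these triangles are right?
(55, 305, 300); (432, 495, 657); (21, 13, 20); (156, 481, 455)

3

(55,305,300): 55²+300² = 93025 = 305² → right
(432,495,657): 432²+495² = 431649 = 657² → right
(21,13,20): 13²+20² = 569 > 441 = 21² → acute
(156,481,455): 156²+455² = 231361 = 481² → right
3 of the 4 are right.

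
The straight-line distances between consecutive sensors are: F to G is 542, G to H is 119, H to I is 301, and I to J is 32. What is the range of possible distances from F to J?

90 ≤ FJ ≤ 994

The maximum is all hops collinear in one direction: 542 + 119 + 301 + 32 = 994.
The longest hop is 542; the others sum to 452. Folding the others back against it leaves at least 542 − 452 = 90.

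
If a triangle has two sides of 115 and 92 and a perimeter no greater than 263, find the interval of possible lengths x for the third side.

23 < x ≤ 56

Triangle inequality alone gives 23 < x < 207.
The perimeter condition gives x ≤ 263 − 115 − 92 = 56.
Intersecting the two: 23 < x ≤ 56.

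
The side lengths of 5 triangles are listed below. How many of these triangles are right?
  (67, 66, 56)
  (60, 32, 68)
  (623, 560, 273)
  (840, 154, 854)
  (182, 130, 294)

(67,66,56): 56²+66² = 7492 > 4489 = 67² → acute
(60,32,68): 32²+60² = 4624 = 68² → right
(623,560,273): 273²+560² = 388129 = 623² → right
(840,154,854): 154²+840² = 729316 = 854² → right
(182,130,294): 130²+182² = 50024 < 86436 = 294² → obtuse
3 of the 5 are right.

3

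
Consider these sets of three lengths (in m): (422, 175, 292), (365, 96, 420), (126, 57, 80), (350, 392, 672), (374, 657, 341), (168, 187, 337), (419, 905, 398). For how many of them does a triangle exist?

(175,292,422): 175+292 > 422 → valid
(96,365,420): 96+365 > 420 → valid
(57,80,126): 57+80 > 126 → valid
(350,392,672): 350+392 > 672 → valid
(341,374,657): 341+374 > 657 → valid
(168,187,337): 168+187 > 337 → valid
(398,419,905): 398+419 ≤ 905 → not valid
6 of the 7 triples form a triangle.

6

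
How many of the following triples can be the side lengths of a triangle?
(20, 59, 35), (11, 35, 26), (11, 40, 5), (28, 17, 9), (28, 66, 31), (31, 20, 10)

(20,35,59): 20+35 ≤ 59 → not valid
(11,26,35): 11+26 > 35 → valid
(5,11,40): 5+11 ≤ 40 → not valid
(9,17,28): 9+17 ≤ 28 → not valid
(28,31,66): 28+31 ≤ 66 → not valid
(10,20,31): 10+20 ≤ 31 → not valid
1 of the 6 triples forms a triangle.

1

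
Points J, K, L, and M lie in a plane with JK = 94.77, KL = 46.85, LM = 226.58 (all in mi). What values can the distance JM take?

The maximum is all hops collinear in one direction: 94.77 + 46.85 + 226.58 = 368.20.
The longest hop is 226.58; the others sum to 141.62. Folding the others back against it leaves at least 226.58 − 141.62 = 84.96.

84.96 ≤ JM ≤ 368.20 mi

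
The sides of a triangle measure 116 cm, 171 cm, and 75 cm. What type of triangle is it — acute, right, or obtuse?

obtuse

Compare the square of the longest side to the sum of squares of the other two: 75² + 116² = 19081 < 29241 = 171².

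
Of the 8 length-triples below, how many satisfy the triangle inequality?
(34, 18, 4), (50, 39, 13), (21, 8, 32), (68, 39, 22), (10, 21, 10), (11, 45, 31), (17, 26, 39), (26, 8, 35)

2

(4,18,34): 4+18 ≤ 34 → not valid
(13,39,50): 13+39 > 50 → valid
(8,21,32): 8+21 ≤ 32 → not valid
(22,39,68): 22+39 ≤ 68 → not valid
(10,10,21): 10+10 ≤ 21 → not valid
(11,31,45): 11+31 ≤ 45 → not valid
(17,26,39): 17+26 > 39 → valid
(8,26,35): 8+26 ≤ 35 → not valid
2 of the 8 triples form a triangle.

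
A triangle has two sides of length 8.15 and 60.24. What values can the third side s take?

By the triangle inequality, s must be less than 8.15 + 60.24 = 68.39 and greater than |8.15 − 60.24| = 52.09.

52.09 < s < 68.39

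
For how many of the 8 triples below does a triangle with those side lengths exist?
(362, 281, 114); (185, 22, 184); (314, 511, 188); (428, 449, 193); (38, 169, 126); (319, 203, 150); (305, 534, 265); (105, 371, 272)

6

(114,281,362): 114+281 > 362 → valid
(22,184,185): 22+184 > 185 → valid
(188,314,511): 188+314 ≤ 511 → not valid
(193,428,449): 193+428 > 449 → valid
(38,126,169): 38+126 ≤ 169 → not valid
(150,203,319): 150+203 > 319 → valid
(265,305,534): 265+305 > 534 → valid
(105,272,371): 105+272 > 371 → valid
6 of the 8 triples form a triangle.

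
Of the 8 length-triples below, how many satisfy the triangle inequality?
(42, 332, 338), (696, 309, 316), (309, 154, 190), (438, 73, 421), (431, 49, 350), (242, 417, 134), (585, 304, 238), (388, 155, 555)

(42,332,338): 42+332 > 338 → valid
(309,316,696): 309+316 ≤ 696 → not valid
(154,190,309): 154+190 > 309 → valid
(73,421,438): 73+421 > 438 → valid
(49,350,431): 49+350 ≤ 431 → not valid
(134,242,417): 134+242 ≤ 417 → not valid
(238,304,585): 238+304 ≤ 585 → not valid
(155,388,555): 155+388 ≤ 555 → not valid
3 of the 8 triples form a triangle.

3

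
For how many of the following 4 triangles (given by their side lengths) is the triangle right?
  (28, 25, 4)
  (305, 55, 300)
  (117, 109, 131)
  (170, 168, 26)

2

(28,25,4): 4²+25² = 641 < 784 = 28² → obtuse
(305,55,300): 55²+300² = 93025 = 305² → right
(117,109,131): 109²+117² = 25570 > 17161 = 131² → acute
(170,168,26): 26²+168² = 28900 = 170² → right
2 of the 4 are right.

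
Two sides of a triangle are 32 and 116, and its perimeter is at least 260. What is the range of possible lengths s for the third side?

Triangle inequality alone gives 84 < s < 148.
The perimeter condition gives s ≥ 260 − 32 − 116 = 112.
Intersecting the two: 112 ≤ s < 148.

112 ≤ s < 148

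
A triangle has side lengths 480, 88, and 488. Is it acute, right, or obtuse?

Compare the square of the longest side to the sum of squares of the other two: 88² + 480² = 238144 = 488².

right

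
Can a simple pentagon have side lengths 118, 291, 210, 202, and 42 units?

A pentagon exists iff every side is shorter than the sum of the others — equivalently, the longest side is less than the sum of the rest.
Longest side 291 < 572 (sum of the remaining 4), so yes.

Yes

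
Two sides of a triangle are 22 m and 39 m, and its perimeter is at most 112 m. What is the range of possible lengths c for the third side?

17 < c ≤ 51

Triangle inequality alone gives 17 < c < 61.
The perimeter condition gives c ≤ 112 − 22 − 39 = 51.
Intersecting the two: 17 < c ≤ 51.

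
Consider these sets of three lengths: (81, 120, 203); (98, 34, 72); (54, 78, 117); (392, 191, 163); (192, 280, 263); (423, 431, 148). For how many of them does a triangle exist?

4

(81,120,203): 81+120 ≤ 203 → not valid
(34,72,98): 34+72 > 98 → valid
(54,78,117): 54+78 > 117 → valid
(163,191,392): 163+191 ≤ 392 → not valid
(192,263,280): 192+263 > 280 → valid
(148,423,431): 148+423 > 431 → valid
4 of the 6 triples form a triangle.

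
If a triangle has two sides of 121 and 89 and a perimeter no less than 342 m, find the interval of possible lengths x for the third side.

132 ≤ x < 210

Triangle inequality alone gives 32 < x < 210.
The perimeter condition gives x ≥ 342 − 121 − 89 = 132.
Intersecting the two: 132 ≤ x < 210.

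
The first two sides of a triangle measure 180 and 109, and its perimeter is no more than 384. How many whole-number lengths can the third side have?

24

Triangle inequality: 71 < x < 289. Perimeter ≤ 384 gives x ≤ 384 − 180 − 109 = 95.
So 71 < x ≤ 95; integers 72 through 95: 24 values.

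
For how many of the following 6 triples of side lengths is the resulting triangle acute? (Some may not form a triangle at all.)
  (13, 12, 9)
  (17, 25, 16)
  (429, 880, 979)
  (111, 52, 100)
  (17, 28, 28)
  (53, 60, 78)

(13,12,9): 9²+12² = 225 > 169 = 13² → acute
(17,25,16): 16²+17² = 545 < 625 = 25² → obtuse
(429,880,979): 429²+880² = 958441 = 979² → right
(111,52,100): 52²+100² = 12704 > 12321 = 111² → acute
(17,28,28): 17²+28² = 1073 > 784 = 28² → acute
(53,60,78): 53²+60² = 6409 > 6084 = 78² → acute
4 of the 6 are acute.

4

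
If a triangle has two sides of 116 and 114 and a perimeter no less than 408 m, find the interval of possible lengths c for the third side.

Triangle inequality alone gives 2 < c < 230.
The perimeter condition gives c ≥ 408 − 116 − 114 = 178.
Intersecting the two: 178 ≤ c < 230.

178 ≤ c < 230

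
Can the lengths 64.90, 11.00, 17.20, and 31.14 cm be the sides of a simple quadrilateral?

No

For a quadrilateral, each side must be shorter than the sum of the others.
Here the longest side is 64.90, but the remaining 3 sides sum to only 59.34.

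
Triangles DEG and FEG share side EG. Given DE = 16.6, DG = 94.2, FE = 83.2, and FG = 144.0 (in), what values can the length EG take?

From triangle DEG: |16.6 − 94.2| < EG < 16.6 + 94.2, i.e. 77.6 < EG < 110.8.
From triangle FEG: 60.8 < EG < 227.2.
Both must hold, so EG lies in the intersection.

77.6 < EG < 110.8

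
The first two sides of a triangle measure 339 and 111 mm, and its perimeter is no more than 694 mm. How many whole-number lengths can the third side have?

Triangle inequality: 228 < x < 450. Perimeter ≤ 694 gives x ≤ 694 − 339 − 111 = 244.
So 228 < x ≤ 244; integers 229 through 244: 16 values.

16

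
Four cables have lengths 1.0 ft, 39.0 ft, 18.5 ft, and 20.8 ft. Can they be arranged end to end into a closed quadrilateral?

Yes

A quadrilateral exists iff every side is shorter than the sum of the others — equivalently, the longest side is less than the sum of the rest.
Longest side 39.0 < 40.3 (sum of the remaining 3), so yes.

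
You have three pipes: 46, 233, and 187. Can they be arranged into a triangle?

No

The two shorter sides sum to 233, exactly equal to the longest side 233.
That gives only a degenerate (flat) triangle — the inequality must be strict.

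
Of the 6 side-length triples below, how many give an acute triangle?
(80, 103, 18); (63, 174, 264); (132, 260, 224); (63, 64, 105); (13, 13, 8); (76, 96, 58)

1

(80,103,18): 18+80 ≤ 103, not a triangle
(63,174,264): 63+174 ≤ 264, not a triangle
(132,260,224): 132²+224² = 67600 = 260² → right
(63,64,105): 63²+64² = 8065 < 11025 = 105² → obtuse
(13,13,8): 8²+13² = 233 > 169 = 13² → acute
(76,96,58): 58²+76² = 9140 < 9216 = 96² → obtuse
1 of the 6 is acute.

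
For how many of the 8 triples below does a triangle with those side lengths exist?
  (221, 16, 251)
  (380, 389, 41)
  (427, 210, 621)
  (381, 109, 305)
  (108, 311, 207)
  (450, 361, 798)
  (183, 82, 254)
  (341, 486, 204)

7

(16,221,251): 16+221 ≤ 251 → not valid
(41,380,389): 41+380 > 389 → valid
(210,427,621): 210+427 > 621 → valid
(109,305,381): 109+305 > 381 → valid
(108,207,311): 108+207 > 311 → valid
(361,450,798): 361+450 > 798 → valid
(82,183,254): 82+183 > 254 → valid
(204,341,486): 204+341 > 486 → valid
7 of the 8 triples form a triangle.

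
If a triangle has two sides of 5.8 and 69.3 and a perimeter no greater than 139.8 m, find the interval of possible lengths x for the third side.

63.5 < x ≤ 64.7

Triangle inequality alone gives 63.5 < x < 75.1.
The perimeter condition gives x ≤ 139.8 − 5.8 − 69.3 = 64.7.
Intersecting the two: 63.5 < x ≤ 64.7.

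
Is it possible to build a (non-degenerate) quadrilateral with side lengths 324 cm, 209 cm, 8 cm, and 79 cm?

For a quadrilateral, each side must be shorter than the sum of the others.
Here the longest side is 324, but the remaining 3 sides sum to only 296.

No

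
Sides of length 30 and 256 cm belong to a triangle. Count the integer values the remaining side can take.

The third side lies in the open interval (226, 286).
Integers from 227 to 285 inclusive: 285 − 227 + 1 = 59.

59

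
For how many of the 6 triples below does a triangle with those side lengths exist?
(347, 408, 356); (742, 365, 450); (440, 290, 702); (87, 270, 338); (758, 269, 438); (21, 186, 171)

(347,356,408): 347+356 > 408 → valid
(365,450,742): 365+450 > 742 → valid
(290,440,702): 290+440 > 702 → valid
(87,270,338): 87+270 > 338 → valid
(269,438,758): 269+438 ≤ 758 → not valid
(21,171,186): 21+171 > 186 → valid
5 of the 6 triples form a triangle.

5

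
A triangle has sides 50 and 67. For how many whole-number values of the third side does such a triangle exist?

99

The third side lies in the open interval (17, 117).
Integers from 18 to 116 inclusive: 116 − 18 + 1 = 99.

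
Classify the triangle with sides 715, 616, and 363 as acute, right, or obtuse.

Compare the square of the longest side to the sum of squares of the other two: 363² + 616² = 511225 = 715².

right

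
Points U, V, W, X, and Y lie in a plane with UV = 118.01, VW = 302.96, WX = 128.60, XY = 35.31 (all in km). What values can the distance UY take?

21.04 ≤ UY ≤ 584.88 km

The maximum is all hops collinear in one direction: 118.01 + 302.96 + 128.60 + 35.31 = 584.88.
The longest hop is 302.96; the others sum to 281.92. Folding the others back against it leaves at least 302.96 − 281.92 = 21.04.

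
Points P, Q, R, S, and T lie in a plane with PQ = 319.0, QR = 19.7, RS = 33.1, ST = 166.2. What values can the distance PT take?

The maximum is all hops collinear in one direction: 319.0 + 19.7 + 33.1 + 166.2 = 538.0.
The longest hop is 319.0; the others sum to 219.0. Folding the others back against it leaves at least 319.0 − 219.0 = 100.0.

100.0 ≤ PT ≤ 538.0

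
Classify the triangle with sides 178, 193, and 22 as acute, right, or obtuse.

Compare the square of the longest side to the sum of squares of the other two: 22² + 178² = 32168 < 37249 = 193².

obtuse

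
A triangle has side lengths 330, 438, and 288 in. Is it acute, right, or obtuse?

right

Compare the square of the longest side to the sum of squares of the other two: 288² + 330² = 191844 = 438².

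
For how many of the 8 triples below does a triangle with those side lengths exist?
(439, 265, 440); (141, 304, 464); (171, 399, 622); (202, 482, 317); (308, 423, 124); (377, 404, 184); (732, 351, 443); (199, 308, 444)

(265,439,440): 265+439 > 440 → valid
(141,304,464): 141+304 ≤ 464 → not valid
(171,399,622): 171+399 ≤ 622 → not valid
(202,317,482): 202+317 > 482 → valid
(124,308,423): 124+308 > 423 → valid
(184,377,404): 184+377 > 404 → valid
(351,443,732): 351+443 > 732 → valid
(199,308,444): 199+308 > 444 → valid
6 of the 8 triples form a triangle.

6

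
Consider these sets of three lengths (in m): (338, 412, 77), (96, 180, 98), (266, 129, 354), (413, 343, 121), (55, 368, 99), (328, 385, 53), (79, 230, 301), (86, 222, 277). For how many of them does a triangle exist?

6

(77,338,412): 77+338 > 412 → valid
(96,98,180): 96+98 > 180 → valid
(129,266,354): 129+266 > 354 → valid
(121,343,413): 121+343 > 413 → valid
(55,99,368): 55+99 ≤ 368 → not valid
(53,328,385): 53+328 ≤ 385 → not valid
(79,230,301): 79+230 > 301 → valid
(86,222,277): 86+222 > 277 → valid
6 of the 8 triples form a triangle.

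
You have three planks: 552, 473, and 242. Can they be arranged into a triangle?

Yes

The longest side is 552, and the other two sum to 715.
Since 715 > 552, the triangle inequality holds.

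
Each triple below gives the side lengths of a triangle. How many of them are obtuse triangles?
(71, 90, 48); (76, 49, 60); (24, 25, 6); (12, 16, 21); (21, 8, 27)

(71,90,48): 48²+71² = 7345 < 8100 = 90² → obtuse
(76,49,60): 49²+60² = 6001 > 5776 = 76² → acute
(24,25,6): 6²+24² = 612 < 625 = 25² → obtuse
(12,16,21): 12²+16² = 400 < 441 = 21² → obtuse
(21,8,27): 8²+21² = 505 < 729 = 27² → obtuse
4 of the 5 are obtuse.

4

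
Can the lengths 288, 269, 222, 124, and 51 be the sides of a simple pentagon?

A pentagon exists iff every side is shorter than the sum of the others — equivalently, the longest side is less than the sum of the rest.
Longest side 288 < 666 (sum of the remaining 4), so yes.

Yes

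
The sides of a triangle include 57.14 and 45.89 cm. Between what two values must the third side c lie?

By the triangle inequality, c must be less than 57.14 + 45.89 = 103.03 and greater than |57.14 − 45.89| = 11.25.

11.25 < c < 103.03 (cm)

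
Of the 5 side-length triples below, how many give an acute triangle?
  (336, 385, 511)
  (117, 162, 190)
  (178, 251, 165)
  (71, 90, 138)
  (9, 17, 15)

(336,385,511): 336²+385² = 261121 = 511² → right
(117,162,190): 117²+162² = 39933 > 36100 = 190² → acute
(178,251,165): 165²+178² = 58909 < 63001 = 251² → obtuse
(71,90,138): 71²+90² = 13141 < 19044 = 138² → obtuse
(9,17,15): 9²+15² = 306 > 289 = 17² → acute
2 of the 5 are acute.

2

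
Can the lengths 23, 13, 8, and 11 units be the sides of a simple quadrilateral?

A quadrilateral exists iff every side is shorter than the sum of the others — equivalently, the longest side is less than the sum of the rest.
Longest side 23 < 32 (sum of the remaining 3), so yes.

Yes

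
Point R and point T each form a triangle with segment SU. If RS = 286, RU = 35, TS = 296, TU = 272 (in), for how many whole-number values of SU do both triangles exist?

From triangle RSU: 251 < SU < 321.
From triangle TSU: 24 < SU < 568.
Intersection: 251 < SU < 321, so integers 252 through 320: 69 values.

69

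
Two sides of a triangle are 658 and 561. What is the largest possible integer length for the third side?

1218

The third side must be strictly less than 658 + 561 = 1219.
The largest integer below 1219 is 1218.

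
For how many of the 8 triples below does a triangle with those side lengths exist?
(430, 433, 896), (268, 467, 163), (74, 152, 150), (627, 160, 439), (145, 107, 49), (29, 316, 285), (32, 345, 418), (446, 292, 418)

(430,433,896): 430+433 ≤ 896 → not valid
(163,268,467): 163+268 ≤ 467 → not valid
(74,150,152): 74+150 > 152 → valid
(160,439,627): 160+439 ≤ 627 → not valid
(49,107,145): 49+107 > 145 → valid
(29,285,316): 29+285 ≤ 316 → not valid
(32,345,418): 32+345 ≤ 418 → not valid
(292,418,446): 292+418 > 446 → valid
3 of the 8 triples form a triangle.

3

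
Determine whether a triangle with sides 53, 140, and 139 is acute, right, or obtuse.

Compare the square of the longest side to the sum of squares of the other two: 53² + 139² = 22130 > 19600 = 140².

acute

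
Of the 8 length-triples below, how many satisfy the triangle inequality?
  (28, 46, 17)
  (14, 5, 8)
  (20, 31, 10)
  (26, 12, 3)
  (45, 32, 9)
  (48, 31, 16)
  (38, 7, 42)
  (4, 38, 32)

(17,28,46): 17+28 ≤ 46 → not valid
(5,8,14): 5+8 ≤ 14 → not valid
(10,20,31): 10+20 ≤ 31 → not valid
(3,12,26): 3+12 ≤ 26 → not valid
(9,32,45): 9+32 ≤ 45 → not valid
(16,31,48): 16+31 ≤ 48 → not valid
(7,38,42): 7+38 > 42 → valid
(4,32,38): 4+32 ≤ 38 → not valid
1 of the 8 triples forms a triangle.

1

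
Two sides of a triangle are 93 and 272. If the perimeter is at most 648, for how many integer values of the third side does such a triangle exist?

104

Triangle inequality: 179 < x < 365. Perimeter ≤ 648 gives x ≤ 648 − 93 − 272 = 283.
So 179 < x ≤ 283; integers 180 through 283: 104 values.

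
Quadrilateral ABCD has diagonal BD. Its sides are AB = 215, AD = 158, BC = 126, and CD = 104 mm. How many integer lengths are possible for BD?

172

From triangle ABD: 57 < BD < 373.
From triangle CBD: 22 < BD < 230.
Intersection: 57 < BD < 230, so integers 58 through 229: 172 values.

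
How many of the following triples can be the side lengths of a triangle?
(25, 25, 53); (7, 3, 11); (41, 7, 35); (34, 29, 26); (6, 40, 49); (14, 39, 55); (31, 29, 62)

2

(25,25,53): 25+25 ≤ 53 → not valid
(3,7,11): 3+7 ≤ 11 → not valid
(7,35,41): 7+35 > 41 → valid
(26,29,34): 26+29 > 34 → valid
(6,40,49): 6+40 ≤ 49 → not valid
(14,39,55): 14+39 ≤ 55 → not valid
(29,31,62): 29+31 ≤ 62 → not valid
2 of the 7 triples form a triangle.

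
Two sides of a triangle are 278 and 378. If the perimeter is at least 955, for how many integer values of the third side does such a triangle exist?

357

Triangle inequality: 100 < x < 656. Perimeter ≥ 955 gives x ≥ 955 − 278 − 378 = 299.
So 299 ≤ x < 656; integers 299 through 655: 357 values.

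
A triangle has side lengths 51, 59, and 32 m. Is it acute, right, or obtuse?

acute

Compare the square of the longest side to the sum of squares of the other two: 32² + 51² = 3625 > 3481 = 59².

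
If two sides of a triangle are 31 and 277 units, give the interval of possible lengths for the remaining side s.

246 < s < 308

By the triangle inequality, s must be less than 31 + 277 = 308 and greater than |31 − 277| = 246.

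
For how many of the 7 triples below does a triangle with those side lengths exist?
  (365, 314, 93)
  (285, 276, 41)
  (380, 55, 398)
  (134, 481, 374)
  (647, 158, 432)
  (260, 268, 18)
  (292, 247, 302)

6

(93,314,365): 93+314 > 365 → valid
(41,276,285): 41+276 > 285 → valid
(55,380,398): 55+380 > 398 → valid
(134,374,481): 134+374 > 481 → valid
(158,432,647): 158+432 ≤ 647 → not valid
(18,260,268): 18+260 > 268 → valid
(247,292,302): 247+292 > 302 → valid
6 of the 7 triples form a triangle.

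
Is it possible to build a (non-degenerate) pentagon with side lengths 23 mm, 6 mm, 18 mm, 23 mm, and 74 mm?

No

For a pentagon, each side must be shorter than the sum of the others.
Here the longest side is 74, but the remaining 4 sides sum to only 70.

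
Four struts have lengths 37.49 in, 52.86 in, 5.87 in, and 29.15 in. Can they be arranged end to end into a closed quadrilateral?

A quadrilateral exists iff every side is shorter than the sum of the others — equivalently, the longest side is less than the sum of the rest.
Longest side 52.86 < 72.51 (sum of the remaining 3), so yes.

Yes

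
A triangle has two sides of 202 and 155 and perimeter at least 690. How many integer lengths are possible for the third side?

Triangle inequality: 47 < x < 357. Perimeter ≥ 690 gives x ≥ 690 − 202 − 155 = 333.
So 333 ≤ x < 357; integers 333 through 356: 24 values.

24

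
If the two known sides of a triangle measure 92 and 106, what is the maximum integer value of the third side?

197

The third side must be strictly less than 92 + 106 = 198.
The largest integer below 198 is 197.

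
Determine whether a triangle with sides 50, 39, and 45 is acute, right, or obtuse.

acute

Compare the square of the longest side to the sum of squares of the other two: 39² + 45² = 3546 > 2500 = 50².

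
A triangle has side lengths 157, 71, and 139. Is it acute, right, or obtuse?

obtuse

Compare the square of the longest side to the sum of squares of the other two: 71² + 139² = 24362 < 24649 = 157².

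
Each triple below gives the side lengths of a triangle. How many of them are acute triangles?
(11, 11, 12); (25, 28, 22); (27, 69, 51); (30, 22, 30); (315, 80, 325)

(11,11,12): 11²+11² = 242 > 144 = 12² → acute
(25,28,22): 22²+25² = 1109 > 784 = 28² → acute
(27,69,51): 27²+51² = 3330 < 4761 = 69² → obtuse
(30,22,30): 22²+30² = 1384 > 900 = 30² → acute
(315,80,325): 80²+315² = 105625 = 325² → right
3 of the 5 are acute.

3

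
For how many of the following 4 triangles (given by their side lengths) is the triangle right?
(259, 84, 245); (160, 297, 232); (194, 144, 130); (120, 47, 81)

(259,84,245): 84²+245² = 67081 = 259² → right
(160,297,232): 160²+232² = 79424 < 88209 = 297² → obtuse
(194,144,130): 130²+144² = 37636 = 194² → right
(120,47,81): 47²+81² = 8770 < 14400 = 120² → obtuse
2 of the 4 are right.

2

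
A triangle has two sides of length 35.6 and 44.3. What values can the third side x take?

By the triangle inequality, x must be less than 35.6 + 44.3 = 79.9 and greater than |35.6 − 44.3| = 8.7.

8.7 < x < 79.9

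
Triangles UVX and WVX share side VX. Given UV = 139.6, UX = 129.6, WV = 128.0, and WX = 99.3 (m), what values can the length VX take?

28.7 < VX < 227.3

From triangle UVX: |139.6 − 129.6| < VX < 139.6 + 129.6, i.e. 10.0 < VX < 269.2.
From triangle WVX: 28.7 < VX < 227.3.
Both must hold, so VX lies in the intersection.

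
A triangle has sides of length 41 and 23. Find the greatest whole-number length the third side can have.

63

The third side must be strictly less than 41 + 23 = 64.
The largest integer below 64 is 63.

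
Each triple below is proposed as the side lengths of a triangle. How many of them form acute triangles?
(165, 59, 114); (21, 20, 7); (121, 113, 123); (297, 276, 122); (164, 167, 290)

(165,59,114): 59²+114² = 16477 < 27225 = 165² → obtuse
(21,20,7): 7²+20² = 449 > 441 = 21² → acute
(121,113,123): 113²+121² = 27410 > 15129 = 123² → acute
(297,276,122): 122²+276² = 91060 > 88209 = 297² → acute
(164,167,290): 164²+167² = 54785 < 84100 = 290² → obtuse
3 of the 5 are acute.

3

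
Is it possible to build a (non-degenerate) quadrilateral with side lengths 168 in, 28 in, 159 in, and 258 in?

A quadrilateral exists iff every side is shorter than the sum of the others — equivalently, the longest side is less than the sum of the rest.
Longest side 258 < 355 (sum of the remaining 3), so yes.

Yes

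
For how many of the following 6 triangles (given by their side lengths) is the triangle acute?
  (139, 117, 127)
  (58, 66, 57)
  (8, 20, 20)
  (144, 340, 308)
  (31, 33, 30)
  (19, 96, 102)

(139,117,127): 117²+127² = 29818 > 19321 = 139² → acute
(58,66,57): 57²+58² = 6613 > 4356 = 66² → acute
(8,20,20): 8²+20² = 464 > 400 = 20² → acute
(144,340,308): 144²+308² = 115600 = 340² → right
(31,33,30): 30²+31² = 1861 > 1089 = 33² → acute
(19,96,102): 19²+96² = 9577 < 10404 = 102² → obtuse
4 of the 6 are acute.

4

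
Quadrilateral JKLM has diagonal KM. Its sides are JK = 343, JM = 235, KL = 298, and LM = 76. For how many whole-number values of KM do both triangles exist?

From triangle JKM: 108 < KM < 578.
From triangle LKM: 222 < KM < 374.
Intersection: 222 < KM < 374, so integers 223 through 373: 151 values.

151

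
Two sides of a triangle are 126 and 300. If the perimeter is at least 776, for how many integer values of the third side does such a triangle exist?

76

Triangle inequality: 174 < x < 426. Perimeter ≥ 776 gives x ≥ 776 − 126 − 300 = 350.
So 350 ≤ x < 426; integers 350 through 425: 76 values.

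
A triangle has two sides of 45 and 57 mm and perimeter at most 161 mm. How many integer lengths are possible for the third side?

Triangle inequality: 12 < x < 102. Perimeter ≤ 161 gives x ≤ 161 − 45 − 57 = 59.
So 12 < x ≤ 59; integers 13 through 59: 47 values.

47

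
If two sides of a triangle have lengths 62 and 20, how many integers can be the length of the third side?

39

The third side lies in the open interval (42, 82).
Integers from 43 to 81 inclusive: 81 − 43 + 1 = 39.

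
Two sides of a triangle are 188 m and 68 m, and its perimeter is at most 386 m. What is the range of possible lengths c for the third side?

Triangle inequality alone gives 120 < c < 256.
The perimeter condition gives c ≤ 386 − 188 − 68 = 130.
Intersecting the two: 120 < c ≤ 130.

120 < c ≤ 130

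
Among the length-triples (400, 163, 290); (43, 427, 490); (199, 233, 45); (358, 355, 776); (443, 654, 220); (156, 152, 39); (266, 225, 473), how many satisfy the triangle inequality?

(163,290,400): 163+290 > 400 → valid
(43,427,490): 43+427 ≤ 490 → not valid
(45,199,233): 45+199 > 233 → valid
(355,358,776): 355+358 ≤ 776 → not valid
(220,443,654): 220+443 > 654 → valid
(39,152,156): 39+152 > 156 → valid
(225,266,473): 225+266 > 473 → valid
5 of the 7 triples form a triangle.

5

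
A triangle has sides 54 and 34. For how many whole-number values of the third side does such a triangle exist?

67

The third side lies in the open interval (20, 88).
Integers from 21 to 87 inclusive: 87 − 21 + 1 = 67.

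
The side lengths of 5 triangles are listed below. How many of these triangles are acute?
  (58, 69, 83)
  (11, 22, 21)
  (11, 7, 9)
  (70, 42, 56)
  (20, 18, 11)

(58,69,83): 58²+69² = 8125 > 6889 = 83² → acute
(11,22,21): 11²+21² = 562 > 484 = 22² → acute
(11,7,9): 7²+9² = 130 > 121 = 11² → acute
(70,42,56): 42²+56² = 4900 = 70² → right
(20,18,11): 11²+18² = 445 > 400 = 20² → acute
4 of the 5 are acute.

4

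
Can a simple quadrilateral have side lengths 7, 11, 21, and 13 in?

Yes

A quadrilateral exists iff every side is shorter than the sum of the others — equivalently, the longest side is less than the sum of the rest.
Longest side 21 < 31 (sum of the remaining 3), so yes.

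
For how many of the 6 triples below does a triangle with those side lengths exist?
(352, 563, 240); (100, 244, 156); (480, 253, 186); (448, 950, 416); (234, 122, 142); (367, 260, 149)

(240,352,563): 240+352 > 563 → valid
(100,156,244): 100+156 > 244 → valid
(186,253,480): 186+253 ≤ 480 → not valid
(416,448,950): 416+448 ≤ 950 → not valid
(122,142,234): 122+142 > 234 → valid
(149,260,367): 149+260 > 367 → valid
4 of the 6 triples form a triangle.

4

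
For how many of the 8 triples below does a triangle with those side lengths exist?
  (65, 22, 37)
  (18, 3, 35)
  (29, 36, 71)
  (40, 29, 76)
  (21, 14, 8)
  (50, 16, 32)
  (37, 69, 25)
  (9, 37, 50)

1

(22,37,65): 22+37 ≤ 65 → not valid
(3,18,35): 3+18 ≤ 35 → not valid
(29,36,71): 29+36 ≤ 71 → not valid
(29,40,76): 29+40 ≤ 76 → not valid
(8,14,21): 8+14 > 21 → valid
(16,32,50): 16+32 ≤ 50 → not valid
(25,37,69): 25+37 ≤ 69 → not valid
(9,37,50): 9+37 ≤ 50 → not valid
1 of the 8 triples forms a triangle.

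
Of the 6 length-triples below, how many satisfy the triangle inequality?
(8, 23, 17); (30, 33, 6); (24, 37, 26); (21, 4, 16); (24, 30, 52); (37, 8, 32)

(8,17,23): 8+17 > 23 → valid
(6,30,33): 6+30 > 33 → valid
(24,26,37): 24+26 > 37 → valid
(4,16,21): 4+16 ≤ 21 → not valid
(24,30,52): 24+30 > 52 → valid
(8,32,37): 8+32 > 37 → valid
5 of the 6 triples form a triangle.

5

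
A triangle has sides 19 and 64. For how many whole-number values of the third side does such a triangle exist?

The third side lies in the open interval (45, 83).
Integers from 46 to 82 inclusive: 82 − 46 + 1 = 37.

37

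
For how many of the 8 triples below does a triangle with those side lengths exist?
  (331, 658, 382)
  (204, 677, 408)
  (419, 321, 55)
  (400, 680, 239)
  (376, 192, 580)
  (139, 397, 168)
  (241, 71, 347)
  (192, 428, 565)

2

(331,382,658): 331+382 > 658 → valid
(204,408,677): 204+408 ≤ 677 → not valid
(55,321,419): 55+321 ≤ 419 → not valid
(239,400,680): 239+400 ≤ 680 → not valid
(192,376,580): 192+376 ≤ 580 → not valid
(139,168,397): 139+168 ≤ 397 → not valid
(71,241,347): 71+241 ≤ 347 → not valid
(192,428,565): 192+428 > 565 → valid
2 of the 8 triples form a triangle.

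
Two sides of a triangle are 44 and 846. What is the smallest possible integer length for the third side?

The third side must be strictly greater than |44 − 846| = 802.
The smallest integer above 802 is 803.

803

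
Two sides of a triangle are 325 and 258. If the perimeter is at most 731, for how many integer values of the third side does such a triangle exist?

81

Triangle inequality: 67 < x < 583. Perimeter ≤ 731 gives x ≤ 731 − 325 − 258 = 148.
So 67 < x ≤ 148; integers 68 through 148: 81 values.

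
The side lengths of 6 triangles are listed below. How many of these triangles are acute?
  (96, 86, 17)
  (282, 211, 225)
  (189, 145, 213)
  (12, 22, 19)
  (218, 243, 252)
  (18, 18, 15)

(96,86,17): 17²+86² = 7685 < 9216 = 96² → obtuse
(282,211,225): 211²+225² = 95146 > 79524 = 282² → acute
(189,145,213): 145²+189² = 56746 > 45369 = 213² → acute
(12,22,19): 12²+19² = 505 > 484 = 22² → acute
(218,243,252): 218²+243² = 106573 > 63504 = 252² → acute
(18,18,15): 15²+18² = 549 > 324 = 18² → acute
5 of the 6 are acute.

5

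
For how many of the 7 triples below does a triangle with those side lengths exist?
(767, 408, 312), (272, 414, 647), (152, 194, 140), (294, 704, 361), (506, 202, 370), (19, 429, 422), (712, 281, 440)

(312,408,767): 312+408 ≤ 767 → not valid
(272,414,647): 272+414 > 647 → valid
(140,152,194): 140+152 > 194 → valid
(294,361,704): 294+361 ≤ 704 → not valid
(202,370,506): 202+370 > 506 → valid
(19,422,429): 19+422 > 429 → valid
(281,440,712): 281+440 > 712 → valid
5 of the 7 triples form a triangle.

5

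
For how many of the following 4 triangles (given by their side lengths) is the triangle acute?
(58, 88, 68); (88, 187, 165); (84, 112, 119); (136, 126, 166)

(58,88,68): 58²+68² = 7988 > 7744 = 88² → acute
(88,187,165): 88²+165² = 34969 = 187² → right
(84,112,119): 84²+112² = 19600 > 14161 = 119² → acute
(136,126,166): 126²+136² = 34372 > 27556 = 166² → acute
3 of the 4 are acute.

3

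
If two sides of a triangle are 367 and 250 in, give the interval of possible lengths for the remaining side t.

By the triangle inequality, t must be less than 367 + 250 = 617 and greater than |367 − 250| = 117.

117 < t < 617 (in)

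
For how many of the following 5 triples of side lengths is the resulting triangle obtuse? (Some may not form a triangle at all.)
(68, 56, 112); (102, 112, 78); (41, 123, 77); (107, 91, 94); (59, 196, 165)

2

(68,56,112): 56²+68² = 7760 < 12544 = 112² → obtuse
(102,112,78): 78²+102² = 16488 > 12544 = 112² → acute
(41,123,77): 41+77 ≤ 123, not a triangle
(107,91,94): 91²+94² = 17117 > 11449 = 107² → acute
(59,196,165): 59²+165² = 30706 < 38416 = 196² → obtuse
2 of the 5 are obtuse.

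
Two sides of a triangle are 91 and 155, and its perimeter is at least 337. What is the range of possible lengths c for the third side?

91 ≤ c < 246

Triangle inequality alone gives 64 < c < 246.
The perimeter condition gives c ≥ 337 − 91 − 155 = 91.
Intersecting the two: 91 ≤ c < 246.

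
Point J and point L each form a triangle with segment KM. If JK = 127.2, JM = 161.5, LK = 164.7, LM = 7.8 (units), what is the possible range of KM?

From triangle JKM: |127.2 − 161.5| < KM < 127.2 + 161.5, i.e. 34.3 < KM < 288.7.
From triangle LKM: 156.9 < KM < 172.5.
Both must hold, so KM lies in the intersection.

156.9 < KM < 172.5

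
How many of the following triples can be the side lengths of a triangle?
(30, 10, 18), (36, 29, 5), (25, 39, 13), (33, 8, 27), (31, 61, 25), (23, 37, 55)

(10,18,30): 10+18 ≤ 30 → not valid
(5,29,36): 5+29 ≤ 36 → not valid
(13,25,39): 13+25 ≤ 39 → not valid
(8,27,33): 8+27 > 33 → valid
(25,31,61): 25+31 ≤ 61 → not valid
(23,37,55): 23+37 > 55 → valid
2 of the 6 triples form a triangle.

2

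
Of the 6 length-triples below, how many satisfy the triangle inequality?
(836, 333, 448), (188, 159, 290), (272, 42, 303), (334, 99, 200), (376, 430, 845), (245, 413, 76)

2

(333,448,836): 333+448 ≤ 836 → not valid
(159,188,290): 159+188 > 290 → valid
(42,272,303): 42+272 > 303 → valid
(99,200,334): 99+200 ≤ 334 → not valid
(376,430,845): 376+430 ≤ 845 → not valid
(76,245,413): 76+245 ≤ 413 → not valid
2 of the 6 triples form a triangle.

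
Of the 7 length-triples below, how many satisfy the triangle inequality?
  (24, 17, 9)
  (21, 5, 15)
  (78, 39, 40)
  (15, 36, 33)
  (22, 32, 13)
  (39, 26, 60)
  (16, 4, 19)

(9,17,24): 9+17 > 24 → valid
(5,15,21): 5+15 ≤ 21 → not valid
(39,40,78): 39+40 > 78 → valid
(15,33,36): 15+33 > 36 → valid
(13,22,32): 13+22 > 32 → valid
(26,39,60): 26+39 > 60 → valid
(4,16,19): 4+16 > 19 → valid
6 of the 7 triples form a triangle.

6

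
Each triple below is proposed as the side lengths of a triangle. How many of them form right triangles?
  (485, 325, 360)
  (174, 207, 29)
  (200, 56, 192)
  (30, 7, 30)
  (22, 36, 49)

2

(485,325,360): 325²+360² = 235225 = 485² → right
(174,207,29): 29+174 ≤ 207, not a triangle
(200,56,192): 56²+192² = 40000 = 200² → right
(30,7,30): 7²+30² = 949 > 900 = 30² → acute
(22,36,49): 22²+36² = 1780 < 2401 = 49² → obtuse
2 of the 5 are right.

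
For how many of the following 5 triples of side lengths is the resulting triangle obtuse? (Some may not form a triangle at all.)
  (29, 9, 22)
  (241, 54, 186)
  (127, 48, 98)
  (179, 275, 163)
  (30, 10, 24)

4

(29,9,22): 9²+22² = 565 < 841 = 29² → obtuse
(241,54,186): 54+186 ≤ 241, not a triangle
(127,48,98): 48²+98² = 11908 < 16129 = 127² → obtuse
(179,275,163): 163²+179² = 58610 < 75625 = 275² → obtuse
(30,10,24): 10²+24² = 676 < 900 = 30² → obtuse
4 of the 5 are obtuse.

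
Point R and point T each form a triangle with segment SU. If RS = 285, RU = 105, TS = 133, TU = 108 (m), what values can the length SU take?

180 < SU < 241

From triangle RSU: |285 − 105| < SU < 285 + 105, i.e. 180 < SU < 390.
From triangle TSU: 25 < SU < 241.
Both must hold, so SU lies in the intersection.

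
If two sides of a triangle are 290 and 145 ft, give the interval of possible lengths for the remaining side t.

By the triangle inequality, t must be less than 290 + 145 = 435 and greater than |290 − 145| = 145.

145 < t < 435 (ft)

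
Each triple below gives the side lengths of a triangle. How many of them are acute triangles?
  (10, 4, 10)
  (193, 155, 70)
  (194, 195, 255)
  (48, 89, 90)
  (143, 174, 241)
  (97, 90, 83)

4

(10,4,10): 4²+10² = 116 > 100 = 10² → acute
(193,155,70): 70²+155² = 28925 < 37249 = 193² → obtuse
(194,195,255): 194²+195² = 75661 > 65025 = 255² → acute
(48,89,90): 48²+89² = 10225 > 8100 = 90² → acute
(143,174,241): 143²+174² = 50725 < 58081 = 241² → obtuse
(97,90,83): 83²+90² = 14989 > 9409 = 97² → acute
4 of the 6 are acute.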